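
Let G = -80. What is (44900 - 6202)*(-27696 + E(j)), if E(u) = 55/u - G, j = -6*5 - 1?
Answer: -33131331398/31 ≈ -1.0688e+9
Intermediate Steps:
j = -31 (j = -30 - 1 = -31)
E(u) = 80 + 55/u (E(u) = 55/u - 1*(-80) = 55/u + 80 = 80 + 55/u)
(44900 - 6202)*(-27696 + E(j)) = (44900 - 6202)*(-27696 + (80 + 55/(-31))) = 38698*(-27696 + (80 + 55*(-1/31))) = 38698*(-27696 + (80 - 55/31)) = 38698*(-27696 + 2425/31) = 38698*(-856151/31) = -33131331398/31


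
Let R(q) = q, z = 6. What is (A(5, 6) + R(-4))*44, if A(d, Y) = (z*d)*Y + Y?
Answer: 8008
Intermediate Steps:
A(d, Y) = Y + 6*Y*d (A(d, Y) = (6*d)*Y + Y = 6*Y*d + Y = Y + 6*Y*d)
(A(5, 6) + R(-4))*44 = (6*(1 + 6*5) - 4)*44 = (6*(1 + 30) - 4)*44 = (6*31 - 4)*44 = (186 - 4)*44 = 182*44 = 8008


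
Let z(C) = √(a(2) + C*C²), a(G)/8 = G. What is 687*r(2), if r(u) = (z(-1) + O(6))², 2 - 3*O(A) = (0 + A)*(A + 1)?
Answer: 397315/3 - 18320*√15 ≈ 61485.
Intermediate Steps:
a(G) = 8*G
O(A) = ⅔ - A*(1 + A)/3 (O(A) = ⅔ - (0 + A)*(A + 1)/3 = ⅔ - A*(1 + A)/3)
z(C) = √(16 + C³) (z(C) = √(8*2 + C*C²) = √(16 + C³))
r(u) = (-40/3 + √15)² (r(u) = (√(16 + (-1)³) + (⅔ - ⅓*6 - ⅓*6²))² = (√(16 - 1) + (⅔ - 2 - ⅓*36))² = (√15 + (⅔ - 2 - 12))² = (√15 - 40/3)² = (-40/3 + √15)²)
687*r(2) = 687*(1735/9 - 80*√15/3) = 397315/3 - 18320*√15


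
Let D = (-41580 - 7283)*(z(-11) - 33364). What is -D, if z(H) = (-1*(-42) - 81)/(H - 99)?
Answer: -179327258863/110 ≈ -1.6302e+9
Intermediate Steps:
z(H) = -39/(-99 + H) (z(H) = (42 - 81)/(-99 + H) = -39/(-99 + H))
D = 179327258863/110 (D = (-41580 - 7283)*(-39/(-99 - 11) - 33364) = -48863*(-39/(-110) - 33364) = -48863*(-39*(-1/110) - 33364) = -48863*(39/110 - 33364) = -48863*(-3670001/110) = 179327258863/110 ≈ 1.6302e+9)
-D = -1*179327258863/110 = -179327258863/110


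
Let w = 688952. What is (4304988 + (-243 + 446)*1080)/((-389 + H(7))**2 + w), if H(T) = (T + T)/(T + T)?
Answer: 377019/69958 ≈ 5.3892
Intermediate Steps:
H(T) = 1 (H(T) = (2*T)/((2*T)) = (2*T)*(1/(2*T)) = 1)
(4304988 + (-243 + 446)*1080)/((-389 + H(7))**2 + w) = (4304988 + (-243 + 446)*1080)/((-389 + 1)**2 + 688952) = (4304988 + 203*1080)/((-388)**2 + 688952) = (4304988 + 219240)/(150544 + 688952) = 4524228/839496 = 4524228*(1/839496) = 377019/69958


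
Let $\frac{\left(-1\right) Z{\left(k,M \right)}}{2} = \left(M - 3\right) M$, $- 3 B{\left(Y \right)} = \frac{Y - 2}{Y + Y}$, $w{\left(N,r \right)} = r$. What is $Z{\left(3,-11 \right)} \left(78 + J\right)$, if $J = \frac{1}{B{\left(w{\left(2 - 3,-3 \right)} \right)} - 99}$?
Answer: $- \frac{42925344}{1787} \approx -24021.0$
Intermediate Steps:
$B{\left(Y \right)} = - \frac{-2 + Y}{6 Y}$ ($B{\left(Y \right)} = - \frac{\left(Y - 2\right) \frac{1}{Y + Y}}{3} = - \frac{\left(-2 + Y\right) \frac{1}{2 Y}}{3} = - \frac{\frac{1}{2} \frac{1}{Y} \left(-2 + Y\right)}{3} = - \frac{-2 + Y}{6 Y}$)
$Z{\left(k,M \right)} = - 2 M \left(-3 + M\right)$ ($Z{\left(k,M \right)} = - 2 \left(M - 3\right) M = - 2 \left(-3 + M\right) M = - 2 M \left(-3 + M\right)$)
$J = - \frac{18}{1787}$ ($J = \frac{1}{\frac{2 - -3}{6 \left(-3\right)} - 99} = \frac{1}{\frac{1}{6} \left(- \frac{1}{3}\right) \left(2 + 3\right) - 99} = \frac{1}{\frac{1}{6} \left(- \frac{1}{3}\right) 5 - 99} = \frac{1}{- \frac{5}{18} - 99} = \frac{1}{- \frac{1787}{18}} = - \frac{18}{1787} \approx -0.010073$)
$Z{\left(3,-11 \right)} \left(78 + J\right) = 2 \left(-11\right) \left(3 - -11\right) \left(78 - \frac{18}{1787}\right) = 2 \left(-11\right) \left(3 + 11\right) \frac{139368}{1787} = 2 \left(-11\right) 14 \cdot \frac{139368}{1787} = \left(-308\right) \frac{139368}{1787} = - \frac{42925344}{1787}$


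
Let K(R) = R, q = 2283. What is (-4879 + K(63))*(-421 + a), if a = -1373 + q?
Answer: -2355024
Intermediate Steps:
a = 910 (a = -1373 + 2283 = 910)
(-4879 + K(63))*(-421 + a) = (-4879 + 63)*(-421 + 910) = -4816*489 = -2355024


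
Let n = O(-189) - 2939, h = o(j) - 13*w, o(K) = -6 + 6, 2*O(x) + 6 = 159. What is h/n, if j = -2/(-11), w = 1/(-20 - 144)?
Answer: -13/469450 ≈ -2.7692e-5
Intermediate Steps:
w = -1/164 (w = 1/(-164) = -1/164 ≈ -0.0060976)
O(x) = 153/2 (O(x) = -3 + (1/2)*159 = -3 + 159/2 = 153/2)
j = 2/11 (j = -2*(-1/11) = 2/11 ≈ 0.18182)
o(K) = 0
h = 13/164 (h = 0 - 13*(-1/164) = 0 + 13/164 = 13/164 ≈ 0.079268)
n = -5725/2 (n = 153/2 - 2939 = -5725/2 ≈ -2862.5)
h/n = 13/(164*(-5725/2)) = (13/164)*(-2/5725) = -13/469450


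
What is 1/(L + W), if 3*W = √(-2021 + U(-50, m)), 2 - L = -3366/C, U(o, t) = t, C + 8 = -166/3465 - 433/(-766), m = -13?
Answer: -88321700982356309/39598704857401521835 - 394432747429561*I*√226/79197409714803043670 ≈ -0.0022304 - 7.4871e-5*I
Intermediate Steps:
C = -19860331/2654190 (C = -8 + (-166/3465 - 433/(-766)) = -8 + (-166*1/3465 - 433*(-1/766)) = -8 + (-166/3465 + 433/766) = -8 + 1373189/2654190 = -19860331/2654190 ≈ -7.4826)
L = -8894282878/19860331 (L = 2 - (-3366)/(-19860331/2654190) = 2 - (-3366)*(-2654190)/19860331 = 2 - 1*8934003540/19860331 = 2 - 8934003540/19860331 = -8894282878/19860331 ≈ -447.84)
W = I*√226 (W = √(-2021 - 13)/3 = √(-2034)/3 = (3*I*√226)/3 = I*√226 ≈ 15.033*I)
1/(L + W) = 1/(-8894282878/19860331 + I*√226)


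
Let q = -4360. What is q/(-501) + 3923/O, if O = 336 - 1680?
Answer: 432713/74816 ≈ 5.7837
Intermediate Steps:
O = -1344
q/(-501) + 3923/O = -4360/(-501) + 3923/(-1344) = -4360*(-1/501) + 3923*(-1/1344) = 4360/501 - 3923/1344 = 432713/74816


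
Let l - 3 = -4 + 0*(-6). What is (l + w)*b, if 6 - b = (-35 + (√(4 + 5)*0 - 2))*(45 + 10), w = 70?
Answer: 140829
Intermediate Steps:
b = 2041 (b = 6 - (-35 + (√(4 + 5)*0 - 2))*(45 + 10) = 6 - (-35 + (√9*0 - 2))*55 = 6 - (-35 + (3*0 - 2))*55 = 6 - (-35 + (0 - 2))*55 = 6 - (-35 - 2)*55 = 6 - (-37)*55 = 6 - 1*(-2035) = 6 + 2035 = 2041)
l = -1 (l = 3 + (-4 + 0*(-6)) = 3 + (-4 + 0) = 3 - 4 = -1)
(l + w)*b = (-1 + 70)*2041 = 69*2041 = 140829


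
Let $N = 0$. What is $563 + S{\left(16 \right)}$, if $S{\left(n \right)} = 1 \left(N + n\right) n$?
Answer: $819$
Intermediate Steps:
$S{\left(n \right)} = n^{2}$ ($S{\left(n \right)} = 1 \left(0 + n\right) n = 1 n n = 1 n^{2} = n^{2}$)
$563 + S{\left(16 \right)} = 563 + 16^{2} = 563 + 256 = 819$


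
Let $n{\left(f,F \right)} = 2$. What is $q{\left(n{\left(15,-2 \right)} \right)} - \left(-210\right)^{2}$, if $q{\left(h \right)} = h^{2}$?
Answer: $-44096$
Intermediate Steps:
$q{\left(n{\left(15,-2 \right)} \right)} - \left(-210\right)^{2} = 2^{2} - \left(-210\right)^{2} = 4 - 44100 = -44096$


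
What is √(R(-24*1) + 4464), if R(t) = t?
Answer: 2*√1110 ≈ 66.633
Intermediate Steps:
√(R(-24*1) + 4464) = √(-24*1 + 4464) = √(-24 + 4464) = √4440 = 2*√1110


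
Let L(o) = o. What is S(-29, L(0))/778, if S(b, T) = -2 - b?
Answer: 27/778 ≈ 0.034704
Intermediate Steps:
S(-29, L(0))/778 = (-2 - 1*(-29))/778 = (-2 + 29)*(1/778) = 27*(1/778) = 27/778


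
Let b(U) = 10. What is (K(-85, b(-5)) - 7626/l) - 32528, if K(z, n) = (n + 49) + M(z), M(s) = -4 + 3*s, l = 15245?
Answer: -498945986/15245 ≈ -32729.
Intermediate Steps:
K(z, n) = 45 + n + 3*z (K(z, n) = (n + 49) + (-4 + 3*z) = (49 + n) + (-4 + 3*z) = 45 + n + 3*z)
(K(-85, b(-5)) - 7626/l) - 32528 = ((45 + 10 + 3*(-85)) - 7626/15245) - 32528 = ((45 + 10 - 255) - 7626*1/15245) - 32528 = (-200 - 7626/15245) - 32528 = -3056626/15245 - 32528 = -498945986/15245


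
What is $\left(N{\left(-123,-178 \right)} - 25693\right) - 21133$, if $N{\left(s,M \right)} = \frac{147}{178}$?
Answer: $- \frac{8334881}{178} \approx -46825.0$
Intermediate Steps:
$N{\left(s,M \right)} = \frac{147}{178}$ ($N{\left(s,M \right)} = 147 \cdot \frac{1}{178} = \frac{147}{178}$)
$\left(N{\left(-123,-178 \right)} - 25693\right) - 21133 = \left(\frac{147}{178} - 25693\right) - 21133 = - \frac{4573207}{178} - 21133 = - \frac{8334881}{178}$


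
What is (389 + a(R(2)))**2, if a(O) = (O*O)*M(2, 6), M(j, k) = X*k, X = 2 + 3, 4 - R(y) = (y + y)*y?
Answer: 755161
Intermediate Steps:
R(y) = 4 - 2*y**2 (R(y) = 4 - (y + y)*y = 4 - 2*y*y = 4 - 2*y**2)
X = 5
M(j, k) = 5*k
a(O) = 30*O**2 (a(O) = (O*O)*(5*6) = O**2*30 = 30*O**2)
(389 + a(R(2)))**2 = (389 + 30*(4 - 2*2**2)**2)**2 = (389 + 30*(4 - 2*4)**2)**2 = (389 + 30*(4 - 8)**2)**2 = (389 + 30*(-4)**2)**2 = (389 + 30*16)**2 = (389 + 480)**2 = 869**2 = 755161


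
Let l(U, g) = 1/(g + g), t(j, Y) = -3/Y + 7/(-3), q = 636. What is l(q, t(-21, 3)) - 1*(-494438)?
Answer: 9888757/20 ≈ 4.9444e+5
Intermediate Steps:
t(j, Y) = -7/3 - 3/Y (t(j, Y) = -3/Y + 7*(-1/3) = -3/Y - 7/3 = -7/3 - 3/Y)
l(U, g) = 1/(2*g)
l(q, t(-21, 3)) - 1*(-494438) = 1/(2*(-7/3 - 3/3)) - 1*(-494438) = 1/(2*(-7/3 - 3*1/3)) + 494438 = 1/(2*(-7/3 - 1)) + 494438 = 1/(2*(-10/3)) + 494438 = (1/2)*(-3/10) + 494438 = -3/20 + 494438 = 9888757/20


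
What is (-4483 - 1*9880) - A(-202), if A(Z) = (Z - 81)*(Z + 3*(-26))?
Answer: -93603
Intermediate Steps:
A(Z) = (-81 + Z)*(-78 + Z) (A(Z) = (-81 + Z)*(Z - 78) = (-81 + Z)*(-78 + Z))
(-4483 - 1*9880) - A(-202) = (-4483 - 1*9880) - (6318 + (-202)² - 159*(-202)) = (-4483 - 9880) - (6318 + 40804 + 32118) = -14363 - 1*79240 = -14363 - 79240 = -93603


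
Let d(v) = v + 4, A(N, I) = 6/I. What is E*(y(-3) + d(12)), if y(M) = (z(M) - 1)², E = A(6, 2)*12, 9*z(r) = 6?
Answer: 580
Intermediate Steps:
z(r) = ⅔ (z(r) = (⅑)*6 = ⅔)
d(v) = 4 + v
E = 36 (E = (6/2)*12 = (6*(½))*12 = 3*12 = 36)
y(M) = ⅑ (y(M) = (⅔ - 1)² = (-⅓)² = ⅑)
E*(y(-3) + d(12)) = 36*(⅑ + (4 + 12)) = 36*(⅑ + 16) = 36*(145/9) = 580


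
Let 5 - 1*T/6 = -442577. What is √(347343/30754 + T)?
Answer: √2511597629956494/30754 ≈ 1629.6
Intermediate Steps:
T = 2655492 (T = 30 - 6*(-442577) = 30 + 2655462 = 2655492)
√(347343/30754 + T) = √(347343/30754 + 2655492) = √(81667348311/30754) = √2511597629956494/30754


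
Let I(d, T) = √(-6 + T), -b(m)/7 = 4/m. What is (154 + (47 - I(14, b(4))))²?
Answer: (201 - I*√13)² ≈ 40388.0 - 1449.4*I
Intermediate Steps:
b(m) = -28/m
(154 + (47 - I(14, b(4))))² = (154 + (47 - √(-6 - 28/4)))² = (154 + (47 - √(-6 - 28*¼)))² = (154 + (47 - √(-6 - 7)))² = (154 + (47 - √(-13)))² = (154 + (47 - I*√13))² = (201 - I*√13)²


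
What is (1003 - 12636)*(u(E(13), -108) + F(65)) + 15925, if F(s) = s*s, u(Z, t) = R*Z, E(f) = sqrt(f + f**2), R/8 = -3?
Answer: -49133500 + 279192*sqrt(182) ≈ -4.5367e+7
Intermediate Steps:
R = -24 (R = 8*(-3) = -24)
u(Z, t) = -24*Z
F(s) = s**2
(1003 - 12636)*(u(E(13), -108) + F(65)) + 15925 = (1003 - 12636)*(-24*sqrt(13)*sqrt(1 + 13) + 65**2) + 15925 = -11633*(-24*sqrt(182) + 4225) + 15925 = -11633*(4225 - 24*sqrt(182)) + 15925 = (-49149425 + 279192*sqrt(182)) + 15925 = -49133500 + 279192*sqrt(182)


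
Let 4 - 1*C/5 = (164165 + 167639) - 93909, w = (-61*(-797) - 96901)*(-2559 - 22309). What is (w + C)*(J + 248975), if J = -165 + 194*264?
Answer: 359892305063482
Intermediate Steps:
w = 1200726512 (w = (48617 - 96901)*(-24868) = -48284*(-24868) = 1200726512)
C = -1189455 (C = 20 - 5*((164165 + 167639) - 93909) = 20 - 5*(331804 - 93909) = 20 - 5*237895 = 20 - 1189475 = -1189455)
J = 51051 (J = -165 + 51216 = 51051)
(w + C)*(J + 248975) = (1200726512 - 1189455)*(51051 + 248975) = 1199537057*300026 = 359892305063482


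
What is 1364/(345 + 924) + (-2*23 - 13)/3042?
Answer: 452713/428922 ≈ 1.0555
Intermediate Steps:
1364/(345 + 924) + (-2*23 - 13)/3042 = 1364/1269 + (-46 - 13)*(1/3042) = 1364*(1/1269) - 59*1/3042 = 1364/1269 - 59/3042 = 452713/428922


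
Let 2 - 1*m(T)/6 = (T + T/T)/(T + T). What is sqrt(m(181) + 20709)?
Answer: sqrt(678741855)/181 ≈ 143.94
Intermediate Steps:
m(T) = 12 - 3*(1 + T)/T (m(T) = 12 - 6*(T + T/T)/(T + T) = 12 - 6*(T + 1)/(2*T) = 12 - 6*(1 + T)*1/(2*T) = 12 - 3*(1 + T)/T)
sqrt(m(181) + 20709) = sqrt((9 - 3/181) + 20709) = sqrt(1626/181 + 20709) = sqrt(3749955/181) = sqrt(678741855)/181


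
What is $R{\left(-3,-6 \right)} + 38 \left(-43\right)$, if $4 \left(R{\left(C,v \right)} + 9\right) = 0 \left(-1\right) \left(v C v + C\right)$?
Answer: $-1643$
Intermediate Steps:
$R{\left(C,v \right)} = -9$ ($R{\left(C,v \right)} = -9 + \frac{0 \left(-1\right) \left(v C v + C\right)}{4} = -9 + \frac{0 \left(C v v + C\right)}{4} = -9 + \frac{0 \left(C v^{2} + C\right)}{4} = -9 + \frac{0 \left(C + C v^{2}\right)}{4} = -9 + \frac{1}{4} \cdot 0 = -9 + 0 = -9$)
$R{\left(-3,-6 \right)} + 38 \left(-43\right) = -9 + 38 \left(-43\right) = -9 - 1634 = -1643$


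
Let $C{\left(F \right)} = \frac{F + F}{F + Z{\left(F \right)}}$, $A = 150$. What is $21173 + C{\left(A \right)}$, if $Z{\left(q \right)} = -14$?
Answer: $\frac{719957}{34} \approx 21175.0$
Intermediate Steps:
$C{\left(F \right)} = \frac{2 F}{-14 + F}$ ($C{\left(F \right)} = \frac{F + F}{F - 14} = \frac{2 F}{-14 + F}$)
$21173 + C{\left(A \right)} = 21173 + 2 \cdot 150 \frac{1}{-14 + 150} = 21173 + 2 \cdot 150 \cdot \frac{1}{136} = 21173 + \frac{75}{34} = \frac{719957}{34}$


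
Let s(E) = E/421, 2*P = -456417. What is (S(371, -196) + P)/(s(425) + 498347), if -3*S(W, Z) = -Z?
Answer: -576619703/1258827072 ≈ -0.45806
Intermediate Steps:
P = -456417/2 (P = (½)*(-456417) = -456417/2 ≈ -2.2821e+5)
S(W, Z) = Z/3 (S(W, Z) = -(-1)*Z/3 = Z/3)
s(E) = E/421 (s(E) = E*(1/421) = E/421)
(S(371, -196) + P)/(s(425) + 498347) = ((⅓)*(-196) - 456417/2)/((1/421)*425 + 498347) = (-196/3 - 456417/2)/(425/421 + 498347) = -1369643/(6*209804512/421) = -1369643/6*421/209804512 = -576619703/1258827072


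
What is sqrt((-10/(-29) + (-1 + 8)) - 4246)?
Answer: I*sqrt(3564709)/29 ≈ 65.105*I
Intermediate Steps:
sqrt((-10/(-29) + (-1 + 8)) - 4246) = sqrt((-10*(-1/29) + 7) - 4246) = sqrt((10/29 + 7) - 4246) = sqrt(213/29 - 4246) = sqrt(-122921/29) = I*sqrt(3564709)/29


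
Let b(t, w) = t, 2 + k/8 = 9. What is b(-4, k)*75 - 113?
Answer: -413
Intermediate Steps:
k = 56 (k = -16 + 8*9 = -16 + 72 = 56)
b(-4, k)*75 - 113 = -4*75 - 113 = -300 - 113 = -413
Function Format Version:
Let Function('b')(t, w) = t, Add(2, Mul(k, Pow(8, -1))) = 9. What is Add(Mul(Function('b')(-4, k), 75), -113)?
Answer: -413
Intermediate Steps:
k = 56 (k = Add(-16, Mul(8, 9)) = Add(-16, 72) = 56)
Add(Mul(Function('b')(-4, k), 75), -113) = Add(Mul(-4, 75), -113) = Add(-300, -113) = -413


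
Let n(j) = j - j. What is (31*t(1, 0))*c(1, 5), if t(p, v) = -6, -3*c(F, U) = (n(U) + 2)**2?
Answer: 248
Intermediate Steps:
n(j) = 0
c(F, U) = -4/3 (c(F, U) = -(0 + 2)**2/3 = -1/3*2**2 = -1/3*4 = -4/3)
(31*t(1, 0))*c(1, 5) = (31*(-6))*(-4/3) = -186*(-4/3) = 248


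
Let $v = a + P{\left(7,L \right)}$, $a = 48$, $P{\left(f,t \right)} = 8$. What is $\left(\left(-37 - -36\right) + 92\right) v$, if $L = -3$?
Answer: $5096$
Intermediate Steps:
$v = 56$ ($v = 48 + 8 = 56$)
$\left(\left(-37 - -36\right) + 92\right) v = \left(\left(-37 - -36\right) + 92\right) 56 = \left(\left(-37 + 36\right) + 92\right) 56 = \left(-1 + 92\right) 56 = 91 \cdot 56 = 5096$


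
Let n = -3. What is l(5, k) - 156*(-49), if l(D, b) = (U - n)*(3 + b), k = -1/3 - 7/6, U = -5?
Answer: 7641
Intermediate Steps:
k = -3/2 (k = -1*⅓ - 7*⅙ = -⅓ - 7/6 = -3/2 ≈ -1.5000)
l(D, b) = -6 - 2*b (l(D, b) = (-5 - 1*(-3))*(3 + b) = (-5 + 3)*(3 + b) = -2*(3 + b) = -6 - 2*b)
l(5, k) - 156*(-49) = (-6 - 2*(-3/2)) - 156*(-49) = (-6 + 3) + 7644 = -3 + 7644 = 7641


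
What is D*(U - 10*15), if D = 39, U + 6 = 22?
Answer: -5226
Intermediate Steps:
U = 16 (U = -6 + 22 = 16)
D*(U - 10*15) = 39*(16 - 10*15) = 39*(16 - 150) = 39*(-134) = -5226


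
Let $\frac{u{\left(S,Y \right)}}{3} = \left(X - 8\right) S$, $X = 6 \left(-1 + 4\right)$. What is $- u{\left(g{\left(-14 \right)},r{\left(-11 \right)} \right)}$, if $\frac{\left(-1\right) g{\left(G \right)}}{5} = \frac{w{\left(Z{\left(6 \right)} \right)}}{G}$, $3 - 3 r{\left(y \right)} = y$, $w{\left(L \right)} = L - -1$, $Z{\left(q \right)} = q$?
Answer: $-75$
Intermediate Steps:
$w{\left(L \right)} = 1 + L$ ($w{\left(L \right)} = L + 1 = 1 + L$)
$r{\left(y \right)} = 1 - \frac{y}{3}$
$g{\left(G \right)} = - \frac{35}{G}$ ($g{\left(G \right)} = - 5 \frac{1 + 6}{G} = - 5 \frac{7}{G} = - \frac{35}{G}$)
$X = 18$ ($X = 6 \cdot 3 = 18$)
$u{\left(S,Y \right)} = 30 S$ ($u{\left(S,Y \right)} = 3 \left(18 - 8\right) S = 3 \cdot 10 S = 30 S$)
$- u{\left(g{\left(-14 \right)},r{\left(-11 \right)} \right)} = - 30 \left(- \frac{35}{-14}\right) = - 30 \left(\left(-35\right) \left(- \frac{1}{14}\right)\right) = - \frac{30 \cdot 5}{2} = \left(-1\right) 75 = -75$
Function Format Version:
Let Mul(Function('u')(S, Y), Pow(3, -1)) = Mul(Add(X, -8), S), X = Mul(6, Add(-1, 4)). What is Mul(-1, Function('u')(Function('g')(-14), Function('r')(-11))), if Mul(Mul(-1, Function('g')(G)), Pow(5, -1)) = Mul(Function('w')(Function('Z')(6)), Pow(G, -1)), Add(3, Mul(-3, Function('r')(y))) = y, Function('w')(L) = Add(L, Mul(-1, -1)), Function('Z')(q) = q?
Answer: -75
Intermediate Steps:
Function('w')(L) = Add(1, L) (Function('w')(L) = Add(L, 1) = Add(1, L))
Function('r')(y) = Add(1, Mul(Rational(-1, 3), y))
Function('g')(G) = Mul(-35, Pow(G, -1)) (Function('g')(G) = Mul(-5, Mul(Add(1, 6), Pow(G, -1))) = Mul(-5, Mul(7, Pow(G, -1))) = Mul(-35, Pow(G, -1)))
X = 18 (X = Mul(6, 3) = 18)
Function('u')(S, Y) = Mul(30, S) (Function('u')(S, Y) = Mul(3, Mul(Add(18, -8), S)) = Mul(3, Mul(10, S)) = Mul(30, S))
Mul(-1, Function('u')(Function('g')(-14), Function('r')(-11))) = Mul(-1, Mul(30, Mul(-35, Pow(-14, -1)))) = Mul(-1, Mul(30, Mul(-35, Rational(-1, 14)))) = Mul(-1, Mul(30, Rational(5, 2))) = Mul(-1, 75) = -75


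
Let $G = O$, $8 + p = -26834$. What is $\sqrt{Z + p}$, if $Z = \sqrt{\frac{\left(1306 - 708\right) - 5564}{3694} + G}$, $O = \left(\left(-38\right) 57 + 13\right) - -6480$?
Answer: $\frac{\sqrt{-91569040378 + 1847 \sqrt{14756580642}}}{1847} \approx 163.63 i$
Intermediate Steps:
$p = -26842$ ($p = -8 - 26834 = -26842$)
$O = 4327$ ($O = \left(-2166 + 13\right) + 6480 = -2153 + 6480 = 4327$)
$G = 4327$
$Z = \frac{\sqrt{14756580642}}{1847}$ ($Z = \sqrt{\frac{\left(1306 - 708\right) - 5564}{3694} + 4327} = \sqrt{\left(598 - 5564\right) \frac{1}{3694} + 4327} = \sqrt{\left(-4966\right) \frac{1}{3694} + 4327} = \sqrt{- \frac{2483}{1847} + 4327} = \sqrt{\frac{7989486}{1847}} = \frac{\sqrt{14756580642}}{1847} \approx 65.77$)
$\sqrt{Z + p} = \sqrt{\frac{\sqrt{14756580642}}{1847} - 26842} = \sqrt{-26842 + \frac{\sqrt{14756580642}}{1847}}$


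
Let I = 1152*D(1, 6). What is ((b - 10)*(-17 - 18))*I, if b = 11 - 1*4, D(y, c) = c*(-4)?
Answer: -2903040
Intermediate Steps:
D(y, c) = -4*c
b = 7 (b = 11 - 4 = 7)
I = -27648 (I = 1152*(-4*6) = 1152*(-24) = -27648)
((b - 10)*(-17 - 18))*I = ((7 - 10)*(-17 - 18))*(-27648) = -3*(-35)*(-27648) = 105*(-27648) = -2903040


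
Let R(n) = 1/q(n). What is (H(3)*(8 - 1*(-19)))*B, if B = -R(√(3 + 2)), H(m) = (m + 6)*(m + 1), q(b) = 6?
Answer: -162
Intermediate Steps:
R(n) = ⅙ (R(n) = 1/6 = ⅙)
H(m) = (1 + m)*(6 + m) (H(m) = (6 + m)*(1 + m) = (1 + m)*(6 + m))
B = -⅙ (B = -1*⅙ = -⅙ ≈ -0.16667)
(H(3)*(8 - 1*(-19)))*B = ((6 + 3² + 7*3)*(8 - 1*(-19)))*(-⅙) = ((6 + 9 + 21)*(8 + 19))*(-⅙) = (36*27)*(-⅙) = 972*(-⅙) = -162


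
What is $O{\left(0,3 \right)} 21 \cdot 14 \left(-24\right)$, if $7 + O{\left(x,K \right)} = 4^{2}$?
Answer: $-63504$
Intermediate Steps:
$O{\left(x,K \right)} = 9$ ($O{\left(x,K \right)} = -7 + 4^{2} = -7 + 16 = 9$)
$O{\left(0,3 \right)} 21 \cdot 14 \left(-24\right) = 9 \cdot 21 \cdot 14 \left(-24\right) = 189 \cdot 14 \left(-24\right) = 2646 \left(-24\right) = -63504$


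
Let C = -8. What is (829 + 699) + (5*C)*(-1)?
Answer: 1568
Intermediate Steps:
(829 + 699) + (5*C)*(-1) = (829 + 699) + (5*(-8))*(-1) = 1528 - 40*(-1) = 1528 + 40 = 1568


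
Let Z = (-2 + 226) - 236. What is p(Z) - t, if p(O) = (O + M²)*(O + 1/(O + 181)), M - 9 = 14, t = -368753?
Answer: 61271298/169 ≈ 3.6255e+5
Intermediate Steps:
Z = -12 (Z = 224 - 236 = -12)
M = 23 (M = 9 + 14 = 23)
p(O) = (529 + O)*(O + 1/(181 + O)) (p(O) = (O + 23²)*(O + 1/(O + 181)) = (O + 529)*(O + 1/(181 + O)) = (529 + O)*(O + 1/(181 + O)))
p(Z) - t = (529 + (-12)³ + 710*(-12)² + 95750*(-12))/(181 - 12) - 1*(-368753) = (529 - 1728 + 710*144 - 1149000)/169 + 368753 = (529 - 1728 + 102240 - 1149000)/169 + 368753 = (1/169)*(-1047959) + 368753 = -1047959/169 + 368753 = 61271298/169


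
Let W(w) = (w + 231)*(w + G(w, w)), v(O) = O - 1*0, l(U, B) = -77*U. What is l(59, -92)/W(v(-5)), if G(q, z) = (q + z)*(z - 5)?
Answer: -4543/21470 ≈ -0.21160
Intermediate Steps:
G(q, z) = (-5 + z)*(q + z) (G(q, z) = (q + z)*(-5 + z) = (-5 + z)*(q + z))
v(O) = O (v(O) = O + 0 = O)
W(w) = (231 + w)*(-9*w + 2*w²) (W(w) = (w + 231)*(w + (w² - 5*w - 5*w + w*w)) = (231 + w)*(w + (w² - 5*w - 5*w + w²)) = (231 + w)*(w + (-10*w + 2*w²)) = (231 + w)*(-9*w + 2*w²))
l(59, -92)/W(v(-5)) = (-77*59)/((-5*(-2079 + 2*(-5)² + 453*(-5)))) = -4543*(-1/(5*(-2079 + 2*25 - 2265))) = -4543*(-1/(5*(-2079 + 50 - 2265))) = -4543/((-5*(-4294))) = -4543/21470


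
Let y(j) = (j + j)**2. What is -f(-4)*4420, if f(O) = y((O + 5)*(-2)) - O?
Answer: -88400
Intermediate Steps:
y(j) = 4*j**2 (y(j) = (2*j)**2 = 4*j**2)
f(O) = -O + 4*(-10 - 2*O)**2 (f(O) = 4*((O + 5)*(-2))**2 - O = 4*((5 + O)*(-2))**2 - O = 4*(-10 - 2*O)**2 - O = -O + 4*(-10 - 2*O)**2)
-f(-4)*4420 = -(-1*(-4) + 16*(5 - 4)**2)*4420 = -(4 + 16*1**2)*4420 = -(4 + 16*1)*4420 = -(4 + 16)*4420 = -20*4420 = -1*88400 = -88400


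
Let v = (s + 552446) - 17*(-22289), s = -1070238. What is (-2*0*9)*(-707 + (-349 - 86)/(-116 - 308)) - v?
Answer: 138879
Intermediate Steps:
v = -138879 (v = (-1070238 + 552446) - 17*(-22289) = -517792 + 378913 = -138879)
(-2*0*9)*(-707 + (-349 - 86)/(-116 - 308)) - v = (-2*0*9)*(-707 + (-349 - 86)/(-116 - 308)) - 1*(-138879) = (0*9)*(-707 - 435/(-424)) + 138879 = 0*(-707 - 435*(-1/424)) + 138879 = 0*(-707 + 435/424) + 138879 = 0*(-299333/424) + 138879 = 0 + 138879 = 138879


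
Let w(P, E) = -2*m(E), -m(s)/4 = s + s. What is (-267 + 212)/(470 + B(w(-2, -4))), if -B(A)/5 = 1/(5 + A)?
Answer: -649/5547 ≈ -0.11700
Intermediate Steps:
m(s) = -8*s (m(s) = -4*(s + s) = -8*s)
w(P, E) = 16*E (w(P, E) = -(-16)*E = 16*E)
B(A) = -5/(5 + A)
(-267 + 212)/(470 + B(w(-2, -4))) = (-267 + 212)/(470 - 5/(5 + 16*(-4))) = -55/(470 - 5/(5 - 64)) = -55/(470 - 5/(-59)) = -55/(470 - 5*(-1/59)) = -55/(470 + 5/59) = -55/27735/59 = -55*59/27735 = -649/5547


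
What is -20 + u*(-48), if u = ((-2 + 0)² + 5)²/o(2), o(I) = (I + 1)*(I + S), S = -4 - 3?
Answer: 1196/5 ≈ 239.20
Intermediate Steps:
S = -7
o(I) = (1 + I)*(-7 + I) (o(I) = (I + 1)*(I - 7) = (1 + I)*(-7 + I))
u = -27/5 (u = ((-2 + 0)² + 5)²/(-7 + 2² - 6*2) = ((-2)² + 5)²/(-7 + 4 - 12) = (4 + 5)²/(-15) = 9²*(-1/15) = 81*(-1/15) = -27/5 ≈ -5.4000)
-20 + u*(-48) = -20 - 27/5*(-48) = -20 + 1296/5 = 1196/5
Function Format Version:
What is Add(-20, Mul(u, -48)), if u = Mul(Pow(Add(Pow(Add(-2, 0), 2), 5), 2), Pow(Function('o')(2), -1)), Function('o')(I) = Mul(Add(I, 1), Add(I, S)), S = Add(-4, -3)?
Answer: Rational(1196, 5) ≈ 239.20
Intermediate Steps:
S = -7
Function('o')(I) = Mul(Add(1, I), Add(-7, I)) (Function('o')(I) = Mul(Add(I, 1), Add(I, -7)) = Mul(Add(1, I), Add(-7, I)))
u = Rational(-27, 5) (u = Mul(Pow(Add(Pow(Add(-2, 0), 2), 5), 2), Pow(Add(-7, Pow(2, 2), Mul(-6, 2)), -1)) = Mul(Pow(Add(Pow(-2, 2), 5), 2), Pow(Add(-7, 4, -12), -1)) = Mul(Pow(Add(4, 5), 2), Pow(-15, -1)) = Mul(Pow(9, 2), Rational(-1, 15)) = Mul(81, Rational(-1, 15)) = Rational(-27, 5) ≈ -5.4000)
Add(-20, Mul(u, -48)) = Add(-20, Mul(Rational(-27, 5), -48)) = Add(-20, Rational(1296, 5)) = Rational(1196, 5)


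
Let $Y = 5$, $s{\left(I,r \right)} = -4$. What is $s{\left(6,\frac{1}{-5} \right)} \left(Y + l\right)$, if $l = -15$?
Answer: $40$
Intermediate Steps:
$s{\left(6,\frac{1}{-5} \right)} \left(Y + l\right) = - 4 \left(5 - 15\right) = \left(-4\right) \left(-10\right) = 40$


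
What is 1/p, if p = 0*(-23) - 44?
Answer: -1/44 ≈ -0.022727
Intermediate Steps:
p = -44 (p = 0 - 44 = -44)
1/p = 1/(-44) = -1/44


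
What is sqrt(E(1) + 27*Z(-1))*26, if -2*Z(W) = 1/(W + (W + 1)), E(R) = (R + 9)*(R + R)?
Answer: 13*sqrt(134) ≈ 150.49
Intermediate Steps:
E(R) = 2*R*(9 + R) (E(R) = (9 + R)*(2*R) = 2*R*(9 + R))
Z(W) = -1/(2*(1 + 2*W)) (Z(W) = -1/(2*(W + (W + 1))) = -1/(2*(W + (1 + W))) = -1/(2*(1 + 2*W)))
sqrt(E(1) + 27*Z(-1))*26 = sqrt(2*1*(9 + 1) + 27*(-1/(2 + 4*(-1))))*26 = sqrt(2*1*10 + 27*(-1/(2 - 4)))*26 = sqrt(20 + 27*(-1/(-2)))*26 = sqrt(20 + 27*(-1*(-1/2)))*26 = sqrt(20 + 27*(1/2))*26 = sqrt(20 + 27/2)*26 = sqrt(67/2)*26 = (sqrt(134)/2)*26 = 13*sqrt(134)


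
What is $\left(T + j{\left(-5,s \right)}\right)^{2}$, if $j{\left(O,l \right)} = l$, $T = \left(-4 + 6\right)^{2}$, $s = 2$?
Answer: $36$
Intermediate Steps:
$T = 4$ ($T = 2^{2} = 4$)
$\left(T + j{\left(-5,s \right)}\right)^{2} = \left(4 + 2\right)^{2} = 6^{2} = 36$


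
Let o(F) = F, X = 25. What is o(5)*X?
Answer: 125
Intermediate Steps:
o(5)*X = 5*25 = 125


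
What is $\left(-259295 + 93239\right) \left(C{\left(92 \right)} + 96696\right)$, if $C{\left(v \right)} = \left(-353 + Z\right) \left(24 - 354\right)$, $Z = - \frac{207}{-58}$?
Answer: $- \frac{1020951975384}{29} \approx -3.5205 \cdot 10^{10}$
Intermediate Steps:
$Z = \frac{207}{58}$ ($Z = \left(-207\right) \left(- \frac{1}{58}\right) = \frac{207}{58} \approx 3.569$)
$C{\left(v \right)} = \frac{3344055}{29}$ ($C{\left(v \right)} = \left(-353 + \frac{207}{58}\right) \left(24 - 354\right) = \left(- \frac{20267}{58}\right) \left(-330\right) = \frac{3344055}{29}$)
$\left(-259295 + 93239\right) \left(C{\left(92 \right)} + 96696\right) = \left(-259295 + 93239\right) \left(\frac{3344055}{29} + 96696\right) = \left(-166056\right) \frac{6148239}{29} = - \frac{1020951975384}{29}$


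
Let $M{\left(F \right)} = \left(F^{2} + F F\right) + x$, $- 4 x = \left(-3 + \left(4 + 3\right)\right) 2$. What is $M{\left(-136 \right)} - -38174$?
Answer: $75164$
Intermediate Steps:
$x = -2$ ($x = - \frac{\left(-3 + \left(4 + 3\right)\right) 2}{4} = - \frac{\left(-3 + 7\right) 2}{4} = - \frac{4 \cdot 2}{4} = \left(- \frac{1}{4}\right) 8 = -2$)
$M{\left(F \right)} = -2 + 2 F^{2}$ ($M{\left(F \right)} = \left(F^{2} + F F\right) - 2 = \left(F^{2} + F^{2}\right) - 2 = 2 F^{2} - 2 = -2 + 2 F^{2}$)
$M{\left(-136 \right)} - -38174 = \left(-2 + 2 \left(-136\right)^{2}\right) - -38174 = \left(-2 + 2 \cdot 18496\right) + 38174 = \left(-2 + 36992\right) + 38174 = 36990 + 38174 = 75164$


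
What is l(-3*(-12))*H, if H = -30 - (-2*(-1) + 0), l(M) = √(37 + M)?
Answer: -32*√73 ≈ -273.41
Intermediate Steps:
H = -32 (H = -30 - (2 + 0) = -30 - 1*2 = -30 - 2 = -32)
l(-3*(-12))*H = √(37 - 3*(-12))*(-32) = √(37 + 36)*(-32) = √73*(-32) = -32*√73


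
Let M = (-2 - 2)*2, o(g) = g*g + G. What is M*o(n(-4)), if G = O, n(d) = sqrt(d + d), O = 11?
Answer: -24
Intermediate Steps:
n(d) = sqrt(2)*sqrt(d) (n(d) = sqrt(2*d) = sqrt(2)*sqrt(d))
G = 11
o(g) = 11 + g**2 (o(g) = g*g + 11 = g**2 + 11 = 11 + g**2)
M = -8 (M = -4*2 = -8)
M*o(n(-4)) = -8*(11 + (sqrt(2)*sqrt(-4))**2) = -8*(11 + (sqrt(2)*(2*I))**2) = -8*(11 + (2*I*sqrt(2))**2) = -8*(11 - 8) = -8*3 = -24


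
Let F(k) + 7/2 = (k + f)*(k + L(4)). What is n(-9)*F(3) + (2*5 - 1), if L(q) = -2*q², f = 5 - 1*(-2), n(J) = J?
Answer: 5301/2 ≈ 2650.5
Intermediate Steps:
f = 7 (f = 5 + 2 = 7)
F(k) = -7/2 + (-32 + k)*(7 + k) (F(k) = -7/2 + (k + 7)*(k - 2*4²) = -7/2 + (7 + k)*(k - 2*16) = -7/2 + (7 + k)*(k - 32) = -7/2 + (7 + k)*(-32 + k) = -7/2 + (-32 + k)*(7 + k))
n(-9)*F(3) + (2*5 - 1) = -9*(-455/2 + 3² - 25*3) + (2*5 - 1) = -9*(-455/2 + 9 - 75) + (10 - 1) = -9*(-587/2) + 9 = 5283/2 + 9 = 5301/2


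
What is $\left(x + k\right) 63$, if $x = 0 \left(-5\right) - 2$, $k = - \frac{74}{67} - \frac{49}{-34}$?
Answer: $- \frac{238707}{2278} \approx -104.79$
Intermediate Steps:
$k = \frac{767}{2278}$ ($k = \left(-74\right) \frac{1}{67} - - \frac{49}{34} = - \frac{74}{67} + \frac{49}{34} = \frac{767}{2278} \approx 0.3367$)
$x = -2$ ($x = 0 - 2 = -2$)
$\left(x + k\right) 63 = \left(-2 + \frac{767}{2278}\right) 63 = \left(- \frac{3789}{2278}\right) 63 = - \frac{238707}{2278}$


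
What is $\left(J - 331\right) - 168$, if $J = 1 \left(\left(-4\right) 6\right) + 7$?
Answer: $-516$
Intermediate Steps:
$J = -17$ ($J = 1 \left(-24\right) + 7 = -24 + 7 = -17$)
$\left(J - 331\right) - 168 = \left(-17 - 331\right) - 168 = -348 - 168 = -516$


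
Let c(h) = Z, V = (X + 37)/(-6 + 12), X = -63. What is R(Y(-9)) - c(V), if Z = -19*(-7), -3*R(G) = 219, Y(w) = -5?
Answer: -206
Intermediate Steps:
R(G) = -73 (R(G) = -1/3*219 = -73)
V = -13/3 (V = (-63 + 37)/(-6 + 12) = -26/6 = -26*1/6 = -13/3 ≈ -4.3333)
Z = 133
c(h) = 133
R(Y(-9)) - c(V) = -73 - 1*133 = -73 - 133 = -206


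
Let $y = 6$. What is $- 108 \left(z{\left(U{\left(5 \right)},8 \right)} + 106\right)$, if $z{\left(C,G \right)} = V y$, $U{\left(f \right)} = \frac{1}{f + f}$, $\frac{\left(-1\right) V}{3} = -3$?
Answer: $-17280$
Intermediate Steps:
$V = 9$ ($V = \left(-3\right) \left(-3\right) = 9$)
$U{\left(f \right)} = \frac{1}{2 f}$
$z{\left(C,G \right)} = 54$ ($z{\left(C,G \right)} = 9 \cdot 6 = 54$)
$- 108 \left(z{\left(U{\left(5 \right)},8 \right)} + 106\right) = - 108 \left(54 + 106\right) = \left(-108\right) 160 = -17280$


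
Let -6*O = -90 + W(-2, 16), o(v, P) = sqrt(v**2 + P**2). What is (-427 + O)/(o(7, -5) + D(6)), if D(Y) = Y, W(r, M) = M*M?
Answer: 1364/19 - 682*sqrt(74)/57 ≈ -31.137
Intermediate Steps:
W(r, M) = M**2
o(v, P) = sqrt(P**2 + v**2)
O = -83/3 (O = -(-90 + 16**2)/6 = -(-90 + 256)/6 = -1/6*166 = -83/3 ≈ -27.667)
(-427 + O)/(o(7, -5) + D(6)) = (-427 - 83/3)/(sqrt((-5)**2 + 7**2) + 6) = -1364/(3*(sqrt(25 + 49) + 6)) = -1364/(3*(sqrt(74) + 6)) = -1364/(3*(6 + sqrt(74)))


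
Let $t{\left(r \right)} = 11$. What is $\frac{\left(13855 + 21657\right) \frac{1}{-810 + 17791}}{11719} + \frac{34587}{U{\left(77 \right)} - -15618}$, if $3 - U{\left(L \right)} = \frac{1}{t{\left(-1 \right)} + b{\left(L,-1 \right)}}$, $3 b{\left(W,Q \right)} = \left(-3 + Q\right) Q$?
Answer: $\frac{84895013279143}{38339007311062} \approx 2.2143$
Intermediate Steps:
$b{\left(W,Q \right)} = \frac{Q \left(-3 + Q\right)}{3}$ ($b{\left(W,Q \right)} = \frac{\left(-3 + Q\right) Q}{3} = \frac{Q \left(-3 + Q\right)}{3}$)
$U{\left(L \right)} = \frac{108}{37}$ ($U{\left(L \right)} = 3 - \frac{1}{11 + \frac{1}{3} \left(-1\right) \left(-3 - 1\right)} = 3 - \frac{1}{11 + \frac{1}{3} \left(-1\right) \left(-4\right)} = 3 - \frac{1}{11 + \frac{4}{3}} = 3 - \frac{1}{\frac{37}{3}} = 3 - \frac{3}{37} = \frac{108}{37}$)
$\frac{\left(13855 + 21657\right) \frac{1}{-810 + 17791}}{11719} + \frac{34587}{U{\left(77 \right)} - -15618} = \frac{\left(13855 + 21657\right) \frac{1}{-810 + 17791}}{11719} + \frac{34587}{\frac{108}{37} - -15618} = \frac{35512}{16981} \cdot \frac{1}{11719} + \frac{34587}{\frac{108}{37} + 15618} = 35512 \cdot \frac{1}{16981} \cdot \frac{1}{11719} + \frac{34587}{\frac{577974}{37}} = \frac{35512}{16981} \cdot \frac{1}{11719} + 34587 \cdot \frac{37}{577974} = \frac{35512}{199000339} + \frac{426573}{192658} = \frac{84895013279143}{38339007311062}$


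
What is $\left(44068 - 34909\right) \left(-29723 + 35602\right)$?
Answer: $53845761$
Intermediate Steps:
$\left(44068 - 34909\right) \left(-29723 + 35602\right) = 9159 \cdot 5879 = 53845761$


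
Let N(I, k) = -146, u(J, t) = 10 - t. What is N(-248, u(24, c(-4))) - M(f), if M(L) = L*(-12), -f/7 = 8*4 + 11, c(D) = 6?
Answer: -3758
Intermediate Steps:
f = -301 (f = -7*(8*4 + 11) = -7*(32 + 11) = -7*43 = -301)
M(L) = -12*L
N(-248, u(24, c(-4))) - M(f) = -146 - (-12)*(-301) = -146 - 1*3612 = -146 - 3612 = -3758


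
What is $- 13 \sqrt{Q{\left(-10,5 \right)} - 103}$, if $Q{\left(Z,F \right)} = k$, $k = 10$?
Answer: $- 13 i \sqrt{93} \approx - 125.37 i$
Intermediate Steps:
$Q{\left(Z,F \right)} = 10$
$- 13 \sqrt{Q{\left(-10,5 \right)} - 103} = - 13 \sqrt{10 - 103} = - 13 \sqrt{-93} = - 13 i \sqrt{93}$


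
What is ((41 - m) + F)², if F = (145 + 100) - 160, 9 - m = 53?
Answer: 28900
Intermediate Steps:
m = -44 (m = 9 - 1*53 = 9 - 53 = -44)
F = 85 (F = 245 - 160 = 85)
((41 - m) + F)² = ((41 - 1*(-44)) + 85)² = ((41 + 44) + 85)² = (85 + 85)² = 170² = 28900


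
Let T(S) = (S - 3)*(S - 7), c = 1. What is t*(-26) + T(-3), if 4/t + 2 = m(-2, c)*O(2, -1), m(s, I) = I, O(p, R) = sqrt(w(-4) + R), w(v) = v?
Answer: 748/9 + 104*I*sqrt(5)/9 ≈ 83.111 + 25.839*I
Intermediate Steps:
O(p, R) = sqrt(-4 + R)
T(S) = (-7 + S)*(-3 + S) (T(S) = (-3 + S)*(-7 + S) = (-7 + S)*(-3 + S))
t = 4/(-2 + I*sqrt(5)) (t = 4/(-2 + 1*sqrt(-4 - 1)) = 4/(-2 + 1*sqrt(-5)) = 4/(-2 + 1*(I*sqrt(5))) = 4/(-2 + I*sqrt(5)) ≈ -0.88889 - 0.99381*I)
t*(-26) + T(-3) = (-8/9 - 4*I*sqrt(5)/9)*(-26) + (21 + (-3)**2 - 10*(-3)) = (208/9 + 104*I*sqrt(5)/9) + (21 + 9 + 30) = (208/9 + 104*I*sqrt(5)/9) + 60 = 748/9 + 104*I*sqrt(5)/9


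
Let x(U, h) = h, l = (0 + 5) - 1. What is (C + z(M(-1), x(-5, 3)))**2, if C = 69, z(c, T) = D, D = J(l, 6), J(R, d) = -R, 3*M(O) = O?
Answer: 4225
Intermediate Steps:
M(O) = O/3
l = 4 (l = 5 - 1 = 4)
D = -4 (D = -1*4 = -4)
z(c, T) = -4
(C + z(M(-1), x(-5, 3)))**2 = (69 - 4)**2 = 65**2 = 4225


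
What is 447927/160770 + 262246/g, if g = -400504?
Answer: 11436272149/5365752340 ≈ 2.1313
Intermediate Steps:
447927/160770 + 262246/g = 447927/160770 + 262246/(-400504) = 447927*(1/160770) + 262246*(-1/400504) = 149309/53590 - 131123/200252 = 11436272149/5365752340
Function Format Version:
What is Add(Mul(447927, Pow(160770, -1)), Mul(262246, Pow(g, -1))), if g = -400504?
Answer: Rational(11436272149, 5365752340) ≈ 2.1313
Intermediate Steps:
Add(Mul(447927, Pow(160770, -1)), Mul(262246, Pow(g, -1))) = Add(Mul(447927, Pow(160770, -1)), Mul(262246, Pow(-400504, -1))) = Add(Mul(447927, Rational(1, 160770)), Mul(262246, Rational(-1, 400504))) = Add(Rational(149309, 53590), Rational(-131123, 200252)) = Rational(11436272149, 5365752340)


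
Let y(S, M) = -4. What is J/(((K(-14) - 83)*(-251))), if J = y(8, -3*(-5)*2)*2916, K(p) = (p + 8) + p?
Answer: -11664/25853 ≈ -0.45117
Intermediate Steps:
K(p) = 8 + 2*p (K(p) = (8 + p) + p = 8 + 2*p)
J = -11664 (J = -4*2916 = -11664)
J/(((K(-14) - 83)*(-251))) = -11664*(-1/(251*((8 + 2*(-14)) - 83))) = -11664*(-1/(251*((8 - 28) - 83))) = -11664*(-1/(251*(-20 - 83))) = -11664/((-103*(-251))) = -11664/25853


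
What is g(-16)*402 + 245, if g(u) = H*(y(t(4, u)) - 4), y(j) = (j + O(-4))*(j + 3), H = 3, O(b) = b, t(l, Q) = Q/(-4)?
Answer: -4579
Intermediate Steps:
t(l, Q) = -Q/4 (t(l, Q) = Q*(-1/4) = -Q/4)
y(j) = (-4 + j)*(3 + j) (y(j) = (j - 4)*(j + 3) = (-4 + j)*(3 + j))
g(u) = -48 + 3*u/4 + 3*u**2/16 (g(u) = 3*((-12 + (-u/4)**2 - (-1)*u/4) - 4) = 3*((-12 + u**2/16 + u/4) - 4) = 3*((-12 + u/4 + u**2/16) - 4) = 3*(-16 + u/4 + u**2/16) = -48 + 3*u/4 + 3*u**2/16)
g(-16)*402 + 245 = (-48 + (3/4)*(-16) + (3/16)*(-16)**2)*402 + 245 = (-48 - 12 + (3/16)*256)*402 + 245 = (-48 - 12 + 48)*402 + 245 = -12*402 + 245 = -4824 + 245 = -4579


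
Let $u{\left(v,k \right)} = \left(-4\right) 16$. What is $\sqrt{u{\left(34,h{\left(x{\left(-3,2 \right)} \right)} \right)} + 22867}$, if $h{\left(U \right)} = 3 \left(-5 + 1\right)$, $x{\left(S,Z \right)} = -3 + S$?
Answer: $\sqrt{22803} \approx 151.01$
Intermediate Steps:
$h{\left(U \right)} = -12$ ($h{\left(U \right)} = 3 \left(-4\right) = -12$)
$u{\left(v,k \right)} = -64$
$\sqrt{u{\left(34,h{\left(x{\left(-3,2 \right)} \right)} \right)} + 22867} = \sqrt{-64 + 22867} = \sqrt{22803}$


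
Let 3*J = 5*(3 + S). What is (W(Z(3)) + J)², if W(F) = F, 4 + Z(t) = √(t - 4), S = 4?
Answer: 520/9 + 46*I/3 ≈ 57.778 + 15.333*I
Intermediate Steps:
Z(t) = -4 + √(-4 + t) (Z(t) = -4 + √(t - 4) = -4 + √(-4 + t))
J = 35/3 (J = (5*(3 + 4))/3 = (5*7)/3 = (⅓)*35 = 35/3 ≈ 11.667)
(W(Z(3)) + J)² = ((-4 + √(-4 + 3)) + 35/3)² = ((-4 + √(-1)) + 35/3)² = ((-4 + I) + 35/3)² = (23/3 + I)²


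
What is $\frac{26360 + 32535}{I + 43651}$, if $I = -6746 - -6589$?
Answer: $\frac{58895}{43494} \approx 1.3541$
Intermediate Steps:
$I = -157$ ($I = -6746 + 6589 = -157$)
$\frac{26360 + 32535}{I + 43651} = \frac{26360 + 32535}{-157 + 43651} = \frac{58895}{43494}$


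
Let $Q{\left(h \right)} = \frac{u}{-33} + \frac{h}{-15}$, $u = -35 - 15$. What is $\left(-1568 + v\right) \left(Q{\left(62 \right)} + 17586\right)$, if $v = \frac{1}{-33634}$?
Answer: $- \frac{25501145374359}{924935} \approx -2.7571 \cdot 10^{7}$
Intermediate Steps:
$u = -50$
$v = - \frac{1}{33634} \approx -2.9732 \cdot 10^{-5}$
$Q{\left(h \right)} = \frac{50}{33} - \frac{h}{15}$ ($Q{\left(h \right)} = - \frac{50}{-33} + \frac{h}{-15} = \left(-50\right) \left(- \frac{1}{33}\right) + h \left(- \frac{1}{15}\right) = \frac{50}{33} - \frac{h}{15}$)
$\left(-1568 + v\right) \left(Q{\left(62 \right)} + 17586\right) = \left(-1568 - \frac{1}{33634}\right) \left(\left(\frac{50}{33} - \frac{62}{15}\right) + 17586\right) = - \frac{52738113 \left(\left(\frac{50}{33} - \frac{62}{15}\right) + 17586\right)}{33634} = - \frac{52738113 \left(- \frac{144}{55} + 17586\right)}{33634} = \left(- \frac{52738113}{33634}\right) \frac{967086}{55} = - \frac{25501145374359}{924935}$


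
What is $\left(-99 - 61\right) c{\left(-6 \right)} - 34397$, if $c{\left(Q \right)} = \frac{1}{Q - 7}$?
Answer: $- \frac{447001}{13} \approx -34385.0$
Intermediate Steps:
$c{\left(Q \right)} = \frac{1}{-7 + Q}$
$\left(-99 - 61\right) c{\left(-6 \right)} - 34397 = \frac{-99 - 61}{-7 - 6} - 34397 = - \frac{160}{-13} - 34397 = \left(-160\right) \left(- \frac{1}{13}\right) - 34397 = \frac{160}{13} - 34397 = - \frac{447001}{13}$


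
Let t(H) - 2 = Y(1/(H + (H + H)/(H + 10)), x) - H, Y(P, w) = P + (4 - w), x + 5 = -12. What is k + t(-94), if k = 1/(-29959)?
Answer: 6753895115/57730993 ≈ 116.99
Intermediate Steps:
x = -17 (x = -5 - 12 = -17)
Y(P, w) = 4 + P - w
t(H) = 23 + 1/(H + 2*H/(10 + H)) - H (t(H) = 2 + ((4 + 1/(H + (H + H)/(H + 10)) - 1*(-17)) - H) = 2 + ((4 + 1/(H + (2*H)/(10 + H)) + 17) - H) = 2 + ((4 + 1/(H + 2*H/(10 + H)) + 17) - H) = 2 + ((21 + 1/(H + 2*H/(10 + H))) - H) = 2 + (21 + 1/(H + 2*H/(10 + H)) - H) = 23 + 1/(H + 2*H/(10 + H)) - H)
k = -1/29959 ≈ -3.3379e-5
k + t(-94) = -1/29959 + (10 - 94 - 94*(12 - 94)*(23 - 1*(-94)))/((-94)*(12 - 94)) = -1/29959 - 1/94*(10 - 94 - 94*(-82)*(23 + 94))/(-82) = -1/29959 - 1/94*(-1/82)*(10 - 94 - 94*(-82)*117) = -1/29959 - 1/94*(-1/82)*(10 - 94 + 901836) = -1/29959 - 1/94*(-1/82)*901752 = -1/29959 + 225438/1927 = 6753895115/57730993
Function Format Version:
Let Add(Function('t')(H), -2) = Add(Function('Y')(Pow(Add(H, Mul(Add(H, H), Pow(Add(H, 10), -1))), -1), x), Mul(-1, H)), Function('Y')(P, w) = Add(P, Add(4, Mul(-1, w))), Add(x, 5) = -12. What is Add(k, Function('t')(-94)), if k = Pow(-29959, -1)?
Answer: Rational(6753895115, 57730993) ≈ 116.99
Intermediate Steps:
x = -17 (x = Add(-5, -12) = -17)
Function('Y')(P, w) = Add(4, P, Mul(-1, w))
Function('t')(H) = Add(23, Pow(Add(H, Mul(2, H, Pow(Add(10, H), -1))), -1), Mul(-1, H)) (Function('t')(H) = Add(2, Add(Add(4, Pow(Add(H, Mul(Add(H, H), Pow(Add(H, 10), -1))), -1), Mul(-1, -17)), Mul(-1, H))) = Add(2, Add(Add(4, Pow(Add(H, Mul(Mul(2, H), Pow(Add(10, H), -1))), -1), 17), Mul(-1, H))) = Add(2, Add(Add(4, Pow(Add(H, Mul(2, H, Pow(Add(10, H), -1))), -1), 17), Mul(-1, H))) = Add(2, Add(Add(21, Pow(Add(H, Mul(2, H, Pow(Add(10, H), -1))), -1)), Mul(-1, H))) = Add(2, Add(21, Pow(Add(H, Mul(2, H, Pow(Add(10, H), -1))), -1), Mul(-1, H))) = Add(23, Pow(Add(H, Mul(2, H, Pow(Add(10, H), -1))), -1), Mul(-1, H)))
k = Rational(-1, 29959) ≈ -3.3379e-5
Add(k, Function('t')(-94)) = Add(Rational(-1, 29959), Mul(Pow(-94, -1), Pow(Add(12, -94), -1), Add(10, -94, Mul(-94, Add(12, -94), Add(23, Mul(-1, -94)))))) = Add(Rational(-1, 29959), Mul(Rational(-1, 94), Pow(-82, -1), Add(10, -94, Mul(-94, -82, Add(23, 94))))) = Add(Rational(-1, 29959), Mul(Rational(-1, 94), Rational(-1, 82), Add(10, -94, Mul(-94, -82, 117)))) = Add(Rational(-1, 29959), Mul(Rational(-1, 94), Rational(-1, 82), Add(10, -94, 901836))) = Add(Rational(-1, 29959), Mul(Rational(-1, 94), Rational(-1, 82), 901752)) = Add(Rational(-1, 29959), Rational(225438, 1927)) = Rational(6753895115, 57730993)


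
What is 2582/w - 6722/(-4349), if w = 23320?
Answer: 83993079/50709340 ≈ 1.6564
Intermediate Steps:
2582/w - 6722/(-4349) = 2582/23320 - 6722/(-4349) = 2582*(1/23320) - 6722*(-1/4349) = 1291/11660 + 6722/4349 = 83993079/50709340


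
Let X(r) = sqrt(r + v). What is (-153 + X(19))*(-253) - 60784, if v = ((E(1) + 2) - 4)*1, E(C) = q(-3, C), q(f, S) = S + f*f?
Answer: -22075 - 759*sqrt(3) ≈ -23390.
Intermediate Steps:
q(f, S) = S + f**2
E(C) = 9 + C (E(C) = C + (-3)**2 = C + 9 = 9 + C)
v = 8 (v = (((9 + 1) + 2) - 4)*1 = ((10 + 2) - 4)*1 = (12 - 4)*1 = 8*1 = 8)
X(r) = sqrt(8 + r) (X(r) = sqrt(r + 8) = sqrt(8 + r))
(-153 + X(19))*(-253) - 60784 = (-153 + sqrt(8 + 19))*(-253) - 60784 = (-153 + sqrt(27))*(-253) - 60784 = (-153 + 3*sqrt(3))*(-253) - 60784 = (38709 - 759*sqrt(3)) - 60784 = -22075 - 759*sqrt(3)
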